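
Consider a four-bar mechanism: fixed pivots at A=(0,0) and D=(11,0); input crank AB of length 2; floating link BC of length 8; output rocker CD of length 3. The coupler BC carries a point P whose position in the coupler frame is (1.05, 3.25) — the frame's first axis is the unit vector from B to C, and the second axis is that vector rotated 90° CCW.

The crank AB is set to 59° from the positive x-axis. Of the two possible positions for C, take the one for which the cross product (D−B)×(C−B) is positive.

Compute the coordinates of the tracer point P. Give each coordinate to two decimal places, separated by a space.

A=(0,0), D=(11.00,0)
B = A + 2.00·(cos59°, sin59°) = (1.0301, 1.7143)
|BD| = 10.1162
circle(B,8.00) ∩ circle(D,3.00): a=7.7765, h=1.8777
  candidates: C₊=(9.0123,2.2470) cross=18.995; C₋=(8.3759,-1.4540) cross=-18.995
  mode + wants cross > 0 → take C=(9.0123,2.2470) (cross=18.995)
ex = (C−B)/|BC| = (0.9978,0.0666); ey = (-0.0666,0.9978)
P = B + 1.05·ex + 3.25·ey = (1.8613,5.0270)

1.86 5.03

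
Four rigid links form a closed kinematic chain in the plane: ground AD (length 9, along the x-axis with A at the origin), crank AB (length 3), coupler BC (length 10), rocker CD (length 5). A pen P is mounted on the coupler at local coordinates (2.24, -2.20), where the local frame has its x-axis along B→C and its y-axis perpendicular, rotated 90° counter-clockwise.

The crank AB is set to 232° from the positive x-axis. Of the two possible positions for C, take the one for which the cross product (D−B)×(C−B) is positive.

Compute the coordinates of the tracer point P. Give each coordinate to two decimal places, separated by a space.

A=(0,0), D=(9.00,0)
B = A + 3.00·(cos232°, sin232°) = (-1.8470, -2.3640)
|BD| = 11.1016
circle(B,10.00) ∩ circle(D,5.00): a=8.9287, h=4.5032
  candidates: C₊=(5.9180,3.9372) cross=49.992; C₋=(7.8358,-4.8626) cross=-49.992
  mode + wants cross > 0 → take C=(5.9180,3.9372) (cross=49.992)
ex = (C−B)/|BC| = (0.7765,0.6301); ey = (-0.6301,0.7765)
P = B + 2.24·ex + -2.20·ey = (1.2786,-2.6609)

1.28 -2.66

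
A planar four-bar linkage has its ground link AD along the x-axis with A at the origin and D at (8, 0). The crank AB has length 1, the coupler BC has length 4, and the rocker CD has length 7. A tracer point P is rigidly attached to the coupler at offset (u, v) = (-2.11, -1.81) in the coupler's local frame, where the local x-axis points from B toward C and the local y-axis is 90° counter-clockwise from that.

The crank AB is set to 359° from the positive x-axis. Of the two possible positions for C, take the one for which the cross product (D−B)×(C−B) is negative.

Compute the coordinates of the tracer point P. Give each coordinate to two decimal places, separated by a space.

A=(0,0), D=(8.00,0)
B = A + 1.00·(cos359°, sin359°) = (0.9998, -0.0175)
|BD| = 7.0002
circle(B,4.00) ∩ circle(D,7.00): a=1.1430, h=3.8332
  candidates: C₊=(2.1333,3.8186) cross=26.833; C₋=(2.1524,-3.8478) cross=-26.833
  mode - wants cross < 0 → take C=(2.1524,-3.8478) (cross=-26.833)
ex = (C−B)/|BC| = (0.2881,-0.9576); ey = (0.9576,0.2881)
P = B + -2.11·ex + -1.81·ey = (-1.3414,1.4815)

-1.34 1.48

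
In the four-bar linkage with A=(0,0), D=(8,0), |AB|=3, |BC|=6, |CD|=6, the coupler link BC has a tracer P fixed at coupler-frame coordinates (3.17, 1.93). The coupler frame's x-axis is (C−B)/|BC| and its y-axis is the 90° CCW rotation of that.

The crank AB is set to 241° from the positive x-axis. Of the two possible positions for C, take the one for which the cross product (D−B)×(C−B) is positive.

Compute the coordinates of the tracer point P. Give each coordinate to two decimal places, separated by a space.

-0.94 1.05

A=(0,0), D=(8.00,0)
B = A + 3.00·(cos241°, sin241°) = (-1.4544, -2.6239)
|BD| = 9.8118
circle(B,6.00) ∩ circle(D,6.00): a=4.9059, h=3.4543
  candidates: C₊=(2.3490,2.0166) cross=33.893; C₋=(4.1965,-4.6404) cross=-33.893
  mode + wants cross > 0 → take C=(2.3490,2.0166) (cross=33.893)
ex = (C−B)/|BC| = (0.6339,0.7734); ey = (-0.7734,0.6339)
P = B + 3.17·ex + 1.93·ey = (-0.9376,1.0513)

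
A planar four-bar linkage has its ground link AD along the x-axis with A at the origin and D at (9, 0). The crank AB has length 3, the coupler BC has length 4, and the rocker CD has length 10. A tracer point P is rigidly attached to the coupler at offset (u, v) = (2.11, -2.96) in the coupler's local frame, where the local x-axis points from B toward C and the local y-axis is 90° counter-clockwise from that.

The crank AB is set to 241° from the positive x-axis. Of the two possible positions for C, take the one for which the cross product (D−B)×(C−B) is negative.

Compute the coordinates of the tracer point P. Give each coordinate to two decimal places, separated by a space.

-2.61 -6.07

A=(0,0), D=(9.00,0)
B = A + 3.00·(cos241°, sin241°) = (-1.4544, -2.6239)
|BD| = 10.7787
circle(B,4.00) ∩ circle(D,10.00): a=1.4928, h=3.7110
  candidates: C₊=(-0.9100,1.3389) cross=40.000; C₋=(0.8968,-5.8599) cross=-40.000
  mode - wants cross < 0 → take C=(0.8968,-5.8599) (cross=-40.000)
ex = (C−B)/|BC| = (0.5878,-0.8090); ey = (0.8090,0.5878)
P = B + 2.11·ex + -2.96·ey = (-2.6088,-6.0708)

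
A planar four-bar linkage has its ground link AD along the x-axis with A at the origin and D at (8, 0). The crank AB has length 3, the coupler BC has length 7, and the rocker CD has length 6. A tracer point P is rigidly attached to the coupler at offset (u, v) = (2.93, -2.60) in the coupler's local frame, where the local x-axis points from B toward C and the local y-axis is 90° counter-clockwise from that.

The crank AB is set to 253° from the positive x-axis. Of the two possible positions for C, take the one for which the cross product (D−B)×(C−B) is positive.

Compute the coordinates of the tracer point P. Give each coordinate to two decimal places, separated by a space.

A=(0,0), D=(8.00,0)
B = A + 3.00·(cos253°, sin253°) = (-0.8771, -2.8689)
|BD| = 9.3292
circle(B,7.00) ∩ circle(D,6.00): a=5.3613, h=4.5007
  candidates: C₊=(2.8404,3.0624) cross=41.988; C₋=(5.6085,-5.5028) cross=-41.988
  mode + wants cross > 0 → take C=(2.8404,3.0624) (cross=41.988)
ex = (C−B)/|BC| = (0.5311,0.8473); ey = (-0.8473,0.5311)
P = B + 2.93·ex + -2.60·ey = (2.8820,-1.7670)

2.88 -1.77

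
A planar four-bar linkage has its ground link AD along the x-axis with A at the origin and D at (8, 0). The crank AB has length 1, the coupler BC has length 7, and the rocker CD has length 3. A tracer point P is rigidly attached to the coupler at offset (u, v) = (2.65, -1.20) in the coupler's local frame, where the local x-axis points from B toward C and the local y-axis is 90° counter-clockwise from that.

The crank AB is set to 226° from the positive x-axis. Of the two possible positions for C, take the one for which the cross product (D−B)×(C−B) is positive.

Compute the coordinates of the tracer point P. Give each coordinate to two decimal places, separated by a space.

2.21 -0.80

A=(0,0), D=(8.00,0)
B = A + 1.00·(cos226°, sin226°) = (-0.6947, -0.7193)
|BD| = 8.7244
circle(B,7.00) ∩ circle(D,3.00): a=6.6546, h=2.1717
  candidates: C₊=(5.7582,1.9936) cross=18.946; C₋=(6.1164,-2.3349) cross=-18.946
  mode + wants cross > 0 → take C=(5.7582,1.9936) (cross=18.946)
ex = (C−B)/|BC| = (0.9218,0.3876); ey = (-0.3876,0.9218)
P = B + 2.65·ex + -1.20·ey = (2.2133,-0.7985)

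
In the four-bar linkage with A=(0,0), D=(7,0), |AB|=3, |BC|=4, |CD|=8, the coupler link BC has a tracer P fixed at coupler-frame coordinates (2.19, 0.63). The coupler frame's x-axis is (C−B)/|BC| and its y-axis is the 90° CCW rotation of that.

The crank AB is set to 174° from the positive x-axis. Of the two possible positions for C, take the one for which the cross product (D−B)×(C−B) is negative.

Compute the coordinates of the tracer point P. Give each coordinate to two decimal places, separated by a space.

-1.13 -1.01

A=(0,0), D=(7.00,0)
B = A + 3.00·(cos174°, sin174°) = (-2.9836, 0.3136)
|BD| = 9.9885
circle(B,4.00) ∩ circle(D,8.00): a=2.5915, h=3.0470
  candidates: C₊=(-0.2977,3.2777) cross=30.435; C₋=(-0.4890,-2.8133) cross=-30.435
  mode - wants cross < 0 → take C=(-0.4890,-2.8133) (cross=-30.435)
ex = (C−B)/|BC| = (0.6236,-0.7817); ey = (0.7817,0.6236)
P = B + 2.19·ex + 0.63·ey = (-1.1253,-1.0055)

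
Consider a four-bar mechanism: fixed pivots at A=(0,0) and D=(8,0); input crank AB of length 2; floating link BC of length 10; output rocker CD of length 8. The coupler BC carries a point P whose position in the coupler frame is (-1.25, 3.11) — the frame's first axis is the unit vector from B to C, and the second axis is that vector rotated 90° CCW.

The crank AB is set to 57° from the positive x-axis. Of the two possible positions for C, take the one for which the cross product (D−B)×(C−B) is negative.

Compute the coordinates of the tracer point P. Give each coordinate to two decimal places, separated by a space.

3.43 4.08

A=(0,0), D=(8.00,0)
B = A + 2.00·(cos57°, sin57°) = (1.0893, 1.6773)
|BD| = 7.1114
circle(B,10.00) ∩ circle(D,8.00): a=6.0868, h=7.9341
  candidates: C₊=(8.8758,7.9519) cross=56.422; C₋=(5.1330,-7.4686) cross=-56.422
  mode - wants cross < 0 → take C=(5.1330,-7.4686) (cross=-56.422)
ex = (C−B)/|BC| = (0.4044,-0.9146); ey = (0.9146,0.4044)
P = B + -1.25·ex + 3.11·ey = (3.4282,4.0782)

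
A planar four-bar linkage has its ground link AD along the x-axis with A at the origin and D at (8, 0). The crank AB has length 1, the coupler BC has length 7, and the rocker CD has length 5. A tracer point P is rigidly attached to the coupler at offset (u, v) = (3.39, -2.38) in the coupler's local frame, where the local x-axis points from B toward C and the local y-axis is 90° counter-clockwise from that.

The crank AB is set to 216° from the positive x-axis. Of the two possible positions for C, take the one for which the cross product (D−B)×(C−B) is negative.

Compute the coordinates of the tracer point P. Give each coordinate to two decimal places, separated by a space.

0.90 -4.36

A=(0,0), D=(8.00,0)
B = A + 1.00·(cos216°, sin216°) = (-0.8090, -0.5878)
|BD| = 8.8286
circle(B,7.00) ∩ circle(D,5.00): a=5.7735, h=3.9581
  candidates: C₊=(4.6882,3.7459) cross=34.944; C₋=(5.2152,-4.1527) cross=-34.944
  mode - wants cross < 0 → take C=(5.2152,-4.1527) (cross=-34.944)
ex = (C−B)/|BC| = (0.8606,-0.5093); ey = (0.5093,0.8606)
P = B + 3.39·ex + -2.38·ey = (0.8964,-4.3625)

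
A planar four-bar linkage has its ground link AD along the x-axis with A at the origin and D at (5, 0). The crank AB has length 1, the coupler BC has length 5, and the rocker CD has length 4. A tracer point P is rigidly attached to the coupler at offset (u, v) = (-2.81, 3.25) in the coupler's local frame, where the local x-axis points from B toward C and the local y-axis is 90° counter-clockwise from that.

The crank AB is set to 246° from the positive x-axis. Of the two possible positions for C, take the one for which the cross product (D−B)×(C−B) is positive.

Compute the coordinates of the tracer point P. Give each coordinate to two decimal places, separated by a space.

A=(0,0), D=(5.00,0)
B = A + 1.00·(cos246°, sin246°) = (-0.4067, -0.9135)
|BD| = 5.4834
circle(B,5.00) ∩ circle(D,4.00): a=3.5623, h=3.5085
  candidates: C₊=(2.5213,3.1394) cross=19.238; C₋=(3.6904,-3.7795) cross=-19.238
  mode + wants cross > 0 → take C=(2.5213,3.1394) (cross=19.238)
ex = (C−B)/|BC| = (0.5856,0.8106); ey = (-0.8106,0.5856)
P = B + -2.81·ex + 3.25·ey = (-4.6867,-1.2881)

-4.69 -1.29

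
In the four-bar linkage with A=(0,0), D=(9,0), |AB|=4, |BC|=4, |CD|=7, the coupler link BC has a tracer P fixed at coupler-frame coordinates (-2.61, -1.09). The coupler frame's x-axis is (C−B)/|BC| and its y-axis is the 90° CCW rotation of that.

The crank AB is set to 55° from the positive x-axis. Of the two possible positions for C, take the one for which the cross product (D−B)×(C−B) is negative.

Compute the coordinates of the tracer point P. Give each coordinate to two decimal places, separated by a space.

1.37 5.95

A=(0,0), D=(9.00,0)
B = A + 4.00·(cos55°, sin55°) = (2.2943, 3.2766)
|BD| = 7.4634
circle(B,4.00) ∩ circle(D,7.00): a=1.5209, h=3.6996
  candidates: C₊=(5.2850,5.9329) cross=27.611; C₋=(2.0366,-0.7151) cross=-27.611
  mode - wants cross < 0 → take C=(2.0366,-0.7151) (cross=-27.611)
ex = (C−B)/|BC| = (-0.0644,-0.9979); ey = (0.9979,-0.0644)
P = B + -2.61·ex + -1.09·ey = (1.3747,5.9514)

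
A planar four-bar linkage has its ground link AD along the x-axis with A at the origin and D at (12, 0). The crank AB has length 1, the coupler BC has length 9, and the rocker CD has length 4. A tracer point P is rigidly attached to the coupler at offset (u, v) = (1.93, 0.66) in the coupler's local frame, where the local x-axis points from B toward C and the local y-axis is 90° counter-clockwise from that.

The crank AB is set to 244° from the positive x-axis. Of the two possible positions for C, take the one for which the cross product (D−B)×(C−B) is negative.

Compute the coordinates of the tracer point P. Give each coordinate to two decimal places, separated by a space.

1.55 -0.47

A=(0,0), D=(12.00,0)
B = A + 1.00·(cos244°, sin244°) = (-0.4384, -0.8988)
|BD| = 12.4708
circle(B,9.00) ∩ circle(D,4.00): a=8.8415, h=1.6817
  candidates: C₊=(8.2589,1.4157) cross=20.972; C₋=(8.5013,-1.9389) cross=-20.972
  mode - wants cross < 0 → take C=(8.5013,-1.9389) (cross=-20.972)
ex = (C−B)/|BC| = (0.9933,-0.1156); ey = (0.1156,0.9933)
P = B + 1.93·ex + 0.66·ey = (1.5550,-0.4663)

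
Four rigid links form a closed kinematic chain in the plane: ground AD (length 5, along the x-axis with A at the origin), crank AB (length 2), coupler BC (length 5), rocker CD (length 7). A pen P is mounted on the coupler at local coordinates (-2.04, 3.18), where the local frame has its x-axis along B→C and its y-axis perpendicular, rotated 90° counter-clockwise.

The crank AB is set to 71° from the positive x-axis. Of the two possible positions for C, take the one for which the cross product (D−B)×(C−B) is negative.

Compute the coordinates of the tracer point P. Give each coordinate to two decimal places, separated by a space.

A=(0,0), D=(5.00,0)
B = A + 2.00·(cos71°, sin71°) = (0.6511, 1.8910)
|BD| = 4.7422
circle(B,5.00) ∩ circle(D,7.00): a=-0.1594, h=4.9975
  candidates: C₊=(2.4978,6.5375) cross=23.699; C₋=(-1.4878,-2.6284) cross=-23.699
  mode - wants cross < 0 → take C=(-1.4878,-2.6284) (cross=-23.699)
ex = (C−B)/|BC| = (-0.4278,-0.9039); ey = (0.9039,-0.4278)
P = B + -2.04·ex + 3.18·ey = (4.3982,2.3746)

4.40 2.37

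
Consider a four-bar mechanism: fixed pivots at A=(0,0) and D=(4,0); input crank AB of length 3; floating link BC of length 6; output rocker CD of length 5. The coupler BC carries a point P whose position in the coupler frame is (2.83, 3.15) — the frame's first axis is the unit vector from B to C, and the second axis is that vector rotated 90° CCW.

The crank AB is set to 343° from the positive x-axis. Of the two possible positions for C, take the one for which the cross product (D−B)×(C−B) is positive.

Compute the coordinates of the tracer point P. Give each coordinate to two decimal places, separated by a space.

A=(0,0), D=(4.00,0)
B = A + 3.00·(cos343°, sin343°) = (2.8689, -0.8771)
|BD| = 1.4313
circle(B,6.00) ∩ circle(D,5.00): a=4.5583, h=3.9016
  candidates: C₊=(4.0801,4.9994) cross=5.584; C₋=(8.8619,-1.1670) cross=-5.584
  mode + wants cross > 0 → take C=(4.0801,4.9994) (cross=5.584)
ex = (C−B)/|BC| = (0.2019,0.9794); ey = (-0.9794,0.2019)
P = B + 2.83·ex + 3.15·ey = (0.3551,2.5305)

0.36 2.53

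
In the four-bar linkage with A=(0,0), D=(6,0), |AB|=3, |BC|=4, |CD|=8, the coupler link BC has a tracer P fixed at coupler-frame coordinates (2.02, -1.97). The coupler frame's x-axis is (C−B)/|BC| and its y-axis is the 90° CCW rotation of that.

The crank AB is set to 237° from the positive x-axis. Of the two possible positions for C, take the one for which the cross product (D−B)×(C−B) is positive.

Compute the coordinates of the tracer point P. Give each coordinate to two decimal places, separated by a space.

A=(0,0), D=(6.00,0)
B = A + 3.00·(cos237°, sin237°) = (-1.6339, -2.5160)
|BD| = 8.0378
circle(B,4.00) ∩ circle(D,8.00): a=1.0331, h=3.8643
  candidates: C₊=(-1.8624,1.4775) cross=31.061; C₋=(0.5568,-5.8627) cross=-31.061
  mode + wants cross > 0 → take C=(-1.8624,1.4775) (cross=31.061)
ex = (C−B)/|BC| = (-0.0571,0.9984); ey = (-0.9984,-0.0571)
P = B + 2.02·ex + -1.97·ey = (0.2175,-0.3868)

0.22 -0.39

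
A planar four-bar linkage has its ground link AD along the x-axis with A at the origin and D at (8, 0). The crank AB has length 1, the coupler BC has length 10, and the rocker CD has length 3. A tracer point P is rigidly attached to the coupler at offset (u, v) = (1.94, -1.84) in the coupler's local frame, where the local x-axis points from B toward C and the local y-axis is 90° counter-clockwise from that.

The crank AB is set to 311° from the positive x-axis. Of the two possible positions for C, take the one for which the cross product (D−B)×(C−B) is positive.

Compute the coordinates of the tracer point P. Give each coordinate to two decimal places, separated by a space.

3.02 -2.00

A=(0,0), D=(8.00,0)
B = A + 1.00·(cos311°, sin311°) = (0.6561, -0.7547)
|BD| = 7.3826
circle(B,10.00) ∩ circle(D,3.00): a=9.8544, h=1.7000
  candidates: C₊=(10.2851,1.9438) cross=12.551; C₋=(10.6327,-1.4384) cross=-12.551
  mode + wants cross > 0 → take C=(10.2851,1.9438) (cross=12.551)
ex = (C−B)/|BC| = (0.9629,0.2699); ey = (-0.2699,0.9629)
P = B + 1.94·ex + -1.84·ey = (3.0206,-2.0029)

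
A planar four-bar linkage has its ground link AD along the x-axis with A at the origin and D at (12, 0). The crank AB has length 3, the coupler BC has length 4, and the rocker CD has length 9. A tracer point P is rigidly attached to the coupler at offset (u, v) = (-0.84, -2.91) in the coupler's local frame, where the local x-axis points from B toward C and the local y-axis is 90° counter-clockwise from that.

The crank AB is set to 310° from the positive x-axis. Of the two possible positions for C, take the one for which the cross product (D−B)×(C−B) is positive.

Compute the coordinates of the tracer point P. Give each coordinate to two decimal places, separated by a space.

A=(0,0), D=(12.00,0)
B = A + 3.00·(cos310°, sin310°) = (1.9284, -2.2981)
|BD| = 10.3305
circle(B,4.00) ∩ circle(D,9.00): a=2.0192, h=3.4529
  candidates: C₊=(3.1289,1.5175) cross=35.670; C₋=(4.6651,-5.2153) cross=-35.670
  mode + wants cross > 0 → take C=(3.1289,1.5175) (cross=35.670)
ex = (C−B)/|BC| = (0.3001,0.9539); ey = (-0.9539,0.3001)
P = B + -0.84·ex + -2.91·ey = (4.4521,-3.9728)

4.45 -3.97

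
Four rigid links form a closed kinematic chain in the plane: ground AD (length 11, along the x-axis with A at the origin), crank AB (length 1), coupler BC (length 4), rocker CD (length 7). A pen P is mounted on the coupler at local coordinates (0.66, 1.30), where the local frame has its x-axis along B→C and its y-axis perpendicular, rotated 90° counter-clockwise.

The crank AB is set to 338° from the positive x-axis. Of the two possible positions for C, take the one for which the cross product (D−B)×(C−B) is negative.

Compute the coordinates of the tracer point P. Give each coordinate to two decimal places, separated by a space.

A=(0,0), D=(11.00,0)
B = A + 1.00·(cos338°, sin338°) = (0.9272, -0.3746)
|BD| = 10.0798
circle(B,4.00) ∩ circle(D,7.00): a=3.4029, h=2.1024
  candidates: C₊=(4.2496,1.8528) cross=21.191; C₋=(4.4059,-2.3491) cross=-21.191
  mode - wants cross < 0 → take C=(4.4059,-2.3491) (cross=-21.191)
ex = (C−B)/|BC| = (0.8697,-0.4936); ey = (0.4936,0.8697)
P = B + 0.66·ex + 1.30·ey = (2.1429,0.4302)

2.14 0.43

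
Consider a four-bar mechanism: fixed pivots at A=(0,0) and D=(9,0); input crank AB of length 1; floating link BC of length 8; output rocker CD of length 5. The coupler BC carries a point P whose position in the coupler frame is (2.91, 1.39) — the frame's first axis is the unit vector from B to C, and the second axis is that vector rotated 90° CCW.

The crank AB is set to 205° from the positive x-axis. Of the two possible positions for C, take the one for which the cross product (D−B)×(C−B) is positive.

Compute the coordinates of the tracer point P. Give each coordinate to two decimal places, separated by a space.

0.80 2.31

A=(0,0), D=(9.00,0)
B = A + 1.00·(cos205°, sin205°) = (-0.9063, -0.4226)
|BD| = 9.9153
circle(B,8.00) ∩ circle(D,5.00): a=6.9243, h=4.0067
  candidates: C₊=(5.8409,3.8756) cross=39.728; C₋=(6.1825,-4.1306) cross=-39.728
  mode + wants cross > 0 → take C=(5.8409,3.8756) (cross=39.728)
ex = (C−B)/|BC| = (0.8434,0.5373); ey = (-0.5373,0.8434)
P = B + 2.91·ex + 1.39·ey = (0.8012,2.3132)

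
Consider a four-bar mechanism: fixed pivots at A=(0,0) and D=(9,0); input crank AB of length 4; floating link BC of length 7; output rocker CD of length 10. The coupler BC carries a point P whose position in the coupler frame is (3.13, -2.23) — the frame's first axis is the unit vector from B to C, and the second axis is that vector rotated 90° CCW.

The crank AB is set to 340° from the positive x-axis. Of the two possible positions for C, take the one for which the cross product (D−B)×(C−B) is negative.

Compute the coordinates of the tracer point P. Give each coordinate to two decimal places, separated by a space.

1.42 -4.42

A=(0,0), D=(9.00,0)
B = A + 4.00·(cos340°, sin340°) = (3.7588, -1.3681)
|BD| = 5.4168
circle(B,7.00) ∩ circle(D,10.00): a=-1.9991, h=6.7085
  candidates: C₊=(0.1302,4.6180) cross=36.339; C₋=(3.5188,-8.3640) cross=-36.339
  mode - wants cross < 0 → take C=(3.5188,-8.3640) (cross=-36.339)
ex = (C−B)/|BC| = (-0.0343,-0.9994); ey = (0.9994,-0.0343)
P = B + 3.13·ex + -2.23·ey = (1.4228,-4.4198)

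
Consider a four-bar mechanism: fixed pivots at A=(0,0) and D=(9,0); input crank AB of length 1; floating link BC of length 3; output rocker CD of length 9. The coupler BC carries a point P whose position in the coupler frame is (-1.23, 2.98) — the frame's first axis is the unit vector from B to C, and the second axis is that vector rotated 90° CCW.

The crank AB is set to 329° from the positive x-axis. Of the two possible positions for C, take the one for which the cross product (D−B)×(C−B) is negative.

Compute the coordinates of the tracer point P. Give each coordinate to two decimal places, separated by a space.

3.89 0.57

A=(0,0), D=(9.00,0)
B = A + 1.00·(cos329°, sin329°) = (0.8572, -0.5150)
|BD| = 8.1591
circle(B,3.00) ∩ circle(D,9.00): a=-0.3327, h=2.9815
  candidates: C₊=(0.3369,2.4395) cross=24.326; C₋=(0.7133,-3.5116) cross=-24.326
  mode - wants cross < 0 → take C=(0.7133,-3.5116) (cross=-24.326)
ex = (C−B)/|BC| = (-0.0479,-0.9989); ey = (0.9989,-0.0479)
P = B + -1.23·ex + 2.98·ey = (3.8927,0.5707)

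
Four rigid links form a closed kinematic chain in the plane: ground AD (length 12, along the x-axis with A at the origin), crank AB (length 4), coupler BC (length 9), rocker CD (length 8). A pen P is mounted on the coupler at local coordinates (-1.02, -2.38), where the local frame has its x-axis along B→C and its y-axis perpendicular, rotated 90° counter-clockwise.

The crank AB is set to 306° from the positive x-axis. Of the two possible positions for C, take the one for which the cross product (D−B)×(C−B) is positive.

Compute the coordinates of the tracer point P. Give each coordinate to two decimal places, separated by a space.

4.16 -5.09

A=(0,0), D=(12.00,0)
B = A + 4.00·(cos306°, sin306°) = (2.3511, -3.2361)
|BD| = 10.1771
circle(B,9.00) ∩ circle(D,8.00): a=5.9237, h=6.7756
  candidates: C₊=(5.8129,5.0715) cross=68.956; C₋=(10.1219,-7.7764) cross=-68.956
  mode + wants cross > 0 → take C=(5.8129,5.0715) (cross=68.956)
ex = (C−B)/|BC| = (0.3846,0.9231); ey = (-0.9231,0.3846)
P = B + -1.02·ex + -2.38·ey = (4.1557,-5.0930)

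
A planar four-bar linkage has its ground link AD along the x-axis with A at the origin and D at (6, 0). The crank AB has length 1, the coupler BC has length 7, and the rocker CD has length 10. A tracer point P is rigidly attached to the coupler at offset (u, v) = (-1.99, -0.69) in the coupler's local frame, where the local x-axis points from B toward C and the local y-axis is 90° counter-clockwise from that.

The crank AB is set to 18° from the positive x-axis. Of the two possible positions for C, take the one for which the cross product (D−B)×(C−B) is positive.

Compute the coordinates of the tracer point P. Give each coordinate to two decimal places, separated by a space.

A=(0,0), D=(6.00,0)
B = A + 1.00·(cos18°, sin18°) = (0.9511, 0.3090)
|BD| = 5.0584
circle(B,7.00) ∩ circle(D,10.00): a=-2.5119, h=6.5338
  candidates: C₊=(-1.1570,6.9840) cross=33.050; C₋=(-1.9553,-6.0591) cross=-33.050
  mode + wants cross > 0 → take C=(-1.1570,6.9840) (cross=33.050)
ex = (C−B)/|BC| = (-0.3012,0.9536); ey = (-0.9536,-0.3012)
P = B + -1.99·ex + -0.69·ey = (2.2083,-1.3808)

2.21 -1.38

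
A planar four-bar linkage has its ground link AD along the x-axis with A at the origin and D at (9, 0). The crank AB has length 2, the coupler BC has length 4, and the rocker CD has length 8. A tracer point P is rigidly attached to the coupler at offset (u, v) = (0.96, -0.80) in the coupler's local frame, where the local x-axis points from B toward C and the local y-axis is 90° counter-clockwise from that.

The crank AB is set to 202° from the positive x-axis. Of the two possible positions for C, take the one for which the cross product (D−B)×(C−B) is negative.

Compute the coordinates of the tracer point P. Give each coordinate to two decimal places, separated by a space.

A=(0,0), D=(9.00,0)
B = A + 2.00·(cos202°, sin202°) = (-1.8544, -0.7492)
|BD| = 10.8802
circle(B,4.00) ∩ circle(D,8.00): a=3.2343, h=2.3536
  candidates: C₊=(1.2101,1.8215) cross=25.608; C₋=(1.5343,-2.8746) cross=-25.608
  mode - wants cross < 0 → take C=(1.5343,-2.8746) (cross=-25.608)
ex = (C−B)/|BC| = (0.8472,-0.5313); ey = (0.5313,0.8472)
P = B + 0.96·ex + -0.80·ey = (-1.4662,-1.9370)

-1.47 -1.94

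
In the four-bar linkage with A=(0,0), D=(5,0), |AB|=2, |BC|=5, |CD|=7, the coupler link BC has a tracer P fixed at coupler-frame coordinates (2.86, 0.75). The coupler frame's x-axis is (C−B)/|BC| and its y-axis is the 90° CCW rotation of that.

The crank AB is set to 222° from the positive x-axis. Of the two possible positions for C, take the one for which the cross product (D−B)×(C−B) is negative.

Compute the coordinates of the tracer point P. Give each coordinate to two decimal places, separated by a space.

A=(0,0), D=(5.00,0)
B = A + 2.00·(cos222°, sin222°) = (-1.4863, -1.3383)
|BD| = 6.6229
circle(B,5.00) ∩ circle(D,7.00): a=1.4996, h=4.7698
  candidates: C₊=(-0.9815,3.6362) cross=31.590; C₋=(0.9462,-5.7067) cross=-31.590
  mode - wants cross < 0 → take C=(0.9462,-5.7067) (cross=-31.590)
ex = (C−B)/|BC| = (0.4865,-0.8737); ey = (0.8737,0.4865)
P = B + 2.86·ex + 0.75·ey = (0.5603,-3.4721)

0.56 -3.47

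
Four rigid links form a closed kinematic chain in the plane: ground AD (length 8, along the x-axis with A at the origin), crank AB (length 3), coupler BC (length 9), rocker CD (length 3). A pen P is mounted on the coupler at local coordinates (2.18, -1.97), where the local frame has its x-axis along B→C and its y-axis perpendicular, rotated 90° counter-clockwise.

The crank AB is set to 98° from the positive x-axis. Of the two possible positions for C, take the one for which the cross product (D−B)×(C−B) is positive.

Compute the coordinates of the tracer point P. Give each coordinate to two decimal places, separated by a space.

1.76 0.99

A=(0,0), D=(8.00,0)
B = A + 3.00·(cos98°, sin98°) = (-0.4175, 2.9708)
|BD| = 8.9264
circle(B,9.00) ∩ circle(D,3.00): a=8.4962, h=2.9690
  candidates: C₊=(8.5824,2.9429) cross=26.502; C₋=(6.6062,-2.6566) cross=-26.502
  mode + wants cross > 0 → take C=(8.5824,2.9429) (cross=26.502)
ex = (C−B)/|BC| = (1.0000,-0.0031); ey = (0.0031,1.0000)
P = B + 2.18·ex + -1.97·ey = (1.7564,0.9941)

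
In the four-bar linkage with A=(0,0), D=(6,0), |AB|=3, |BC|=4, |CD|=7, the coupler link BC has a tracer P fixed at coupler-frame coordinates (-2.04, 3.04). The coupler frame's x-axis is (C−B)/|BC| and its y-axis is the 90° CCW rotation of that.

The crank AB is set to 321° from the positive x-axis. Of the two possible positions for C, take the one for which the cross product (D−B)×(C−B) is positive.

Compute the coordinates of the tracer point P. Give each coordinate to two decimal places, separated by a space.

A=(0,0), D=(6.00,0)
B = A + 3.00·(cos321°, sin321°) = (2.3314, -1.8880)
|BD| = 4.1259
circle(B,4.00) ∩ circle(D,7.00): a=-1.9362, h=3.5001
  candidates: C₊=(-0.9918,0.3382) cross=14.441; C₋=(2.2115,-5.8862) cross=-14.441
  mode + wants cross > 0 → take C=(-0.9918,0.3382) (cross=14.441)
ex = (C−B)/|BC| = (-0.8308,0.5565); ey = (-0.5565,-0.8308)
P = B + -2.04·ex + 3.04·ey = (2.3344,-5.5490)

2.33 -5.55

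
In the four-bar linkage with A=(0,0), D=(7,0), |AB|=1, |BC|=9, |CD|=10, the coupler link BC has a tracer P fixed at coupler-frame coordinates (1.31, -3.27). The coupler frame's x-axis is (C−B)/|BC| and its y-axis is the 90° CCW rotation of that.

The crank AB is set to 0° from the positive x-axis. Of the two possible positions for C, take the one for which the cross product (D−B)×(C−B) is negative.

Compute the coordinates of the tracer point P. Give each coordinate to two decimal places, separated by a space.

-2.02 -1.81

A=(0,0), D=(7.00,0)
B = A + 1.00·(cos0°, sin0°) = (1.0000, 0.0000)
|BD| = 6.0000
circle(B,9.00) ∩ circle(D,10.00): a=1.4167, h=8.8878
  candidates: C₊=(2.4167,8.8878) cross=53.327; C₋=(2.4167,-8.8878) cross=-53.327
  mode - wants cross < 0 → take C=(2.4167,-8.8878) (cross=-53.327)
ex = (C−B)/|BC| = (0.1574,-0.9875); ey = (0.9875,0.1574)
P = B + 1.31·ex + -3.27·ey = (-2.0230,-1.8084)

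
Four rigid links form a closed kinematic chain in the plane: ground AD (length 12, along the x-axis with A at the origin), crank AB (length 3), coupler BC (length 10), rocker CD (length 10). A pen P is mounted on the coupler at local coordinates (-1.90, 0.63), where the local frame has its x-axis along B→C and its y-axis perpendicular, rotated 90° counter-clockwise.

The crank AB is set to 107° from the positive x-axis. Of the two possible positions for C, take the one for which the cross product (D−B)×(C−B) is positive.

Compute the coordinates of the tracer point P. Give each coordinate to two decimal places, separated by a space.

-2.78 2.26

A=(0,0), D=(12.00,0)
B = A + 3.00·(cos107°, sin107°) = (-0.8771, 2.8689)
|BD| = 13.1928
circle(B,10.00) ∩ circle(D,10.00): a=6.5964, h=7.5158
  candidates: C₊=(7.1958,8.7704) cross=99.155; C₋=(3.9271,-5.9015) cross=-99.155
  mode + wants cross > 0 → take C=(7.1958,8.7704) (cross=99.155)
ex = (C−B)/|BC| = (0.8073,0.5901); ey = (-0.5901,0.8073)
P = B + -1.90·ex + 0.63·ey = (-2.7828,2.2562)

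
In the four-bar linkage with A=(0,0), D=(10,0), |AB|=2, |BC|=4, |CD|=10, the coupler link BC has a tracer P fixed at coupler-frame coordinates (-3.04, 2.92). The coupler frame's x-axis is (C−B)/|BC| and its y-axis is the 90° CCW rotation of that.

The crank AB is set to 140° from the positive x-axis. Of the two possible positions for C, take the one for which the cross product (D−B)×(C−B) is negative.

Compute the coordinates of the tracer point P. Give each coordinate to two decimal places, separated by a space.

A=(0,0), D=(10.00,0)
B = A + 2.00·(cos140°, sin140°) = (-1.5321, 1.2856)
|BD| = 11.6035
circle(B,4.00) ∩ circle(D,10.00): a=2.1822, h=3.3523
  candidates: C₊=(1.0081,4.3755) cross=38.899; C₋=(0.2652,-2.2879) cross=-38.899
  mode - wants cross < 0 → take C=(0.2652,-2.2879) (cross=-38.899)
ex = (C−B)/|BC| = (0.4493,-0.8934); ey = (0.8934,0.4493)
P = B + -3.04·ex + 2.92·ey = (-0.2894,5.3135)

-0.29 5.31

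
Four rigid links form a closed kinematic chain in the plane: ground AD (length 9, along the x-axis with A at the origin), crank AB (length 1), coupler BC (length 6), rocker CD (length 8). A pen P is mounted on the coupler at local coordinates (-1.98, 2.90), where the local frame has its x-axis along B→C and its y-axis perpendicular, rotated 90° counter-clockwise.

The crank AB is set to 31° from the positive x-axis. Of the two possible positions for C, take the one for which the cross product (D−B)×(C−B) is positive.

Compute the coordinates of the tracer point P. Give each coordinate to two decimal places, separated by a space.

A=(0,0), D=(9.00,0)
B = A + 1.00·(cos31°, sin31°) = (0.8572, 0.5150)
|BD| = 8.1591
circle(B,6.00) ∩ circle(D,8.00): a=2.3637, h=5.5148
  candidates: C₊=(3.5642,5.8696) cross=44.996; C₋=(2.8680,-5.1380) cross=-44.996
  mode + wants cross > 0 → take C=(3.5642,5.8696) (cross=44.996)
ex = (C−B)/|BC| = (0.4512,0.8924); ey = (-0.8924,0.4512)
P = B + -1.98·ex + 2.90·ey = (-2.6242,0.0564)

-2.62 0.06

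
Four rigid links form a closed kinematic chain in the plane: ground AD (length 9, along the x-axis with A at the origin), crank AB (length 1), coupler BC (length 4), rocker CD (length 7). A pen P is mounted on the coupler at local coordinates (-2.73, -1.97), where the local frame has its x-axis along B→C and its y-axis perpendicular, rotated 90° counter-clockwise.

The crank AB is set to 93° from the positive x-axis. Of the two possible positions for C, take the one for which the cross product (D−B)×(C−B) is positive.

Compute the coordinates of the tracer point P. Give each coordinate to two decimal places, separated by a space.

A=(0,0), D=(9.00,0)
B = A + 1.00·(cos93°, sin93°) = (-0.0523, 0.9986)
|BD| = 9.1073
circle(B,4.00) ∩ circle(D,7.00): a=2.7419, h=2.9124
  candidates: C₊=(2.9924,3.5928) cross=26.524; C₋=(2.3537,-2.1969) cross=-26.524
  mode + wants cross > 0 → take C=(2.9924,3.5928) (cross=26.524)
ex = (C−B)/|BC| = (0.7612,0.6485); ey = (-0.6485,0.7612)
P = B + -2.73·ex + -1.97·ey = (-0.8527,-2.2714)

-0.85 -2.27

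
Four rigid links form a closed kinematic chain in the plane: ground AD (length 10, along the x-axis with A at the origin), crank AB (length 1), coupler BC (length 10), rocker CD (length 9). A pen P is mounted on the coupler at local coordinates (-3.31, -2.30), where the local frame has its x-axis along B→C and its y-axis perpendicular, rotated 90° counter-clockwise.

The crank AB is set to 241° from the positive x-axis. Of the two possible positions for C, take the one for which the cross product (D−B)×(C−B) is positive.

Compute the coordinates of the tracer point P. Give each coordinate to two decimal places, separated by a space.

-0.38 -4.90

A=(0,0), D=(10.00,0)
B = A + 1.00·(cos241°, sin241°) = (-0.4848, -0.8746)
|BD| = 10.5212
circle(B,10.00) ∩ circle(D,9.00): a=6.1635, h=7.8747
  candidates: C₊=(5.0028,7.4852) cross=82.851; C₋=(6.3120,-8.2097) cross=-82.851
  mode + wants cross > 0 → take C=(5.0028,7.4852) (cross=82.851)
ex = (C−B)/|BC| = (0.5488,0.8360); ey = (-0.8360,0.5488)
P = B + -3.31·ex + -2.30·ey = (-0.3785,-4.9039)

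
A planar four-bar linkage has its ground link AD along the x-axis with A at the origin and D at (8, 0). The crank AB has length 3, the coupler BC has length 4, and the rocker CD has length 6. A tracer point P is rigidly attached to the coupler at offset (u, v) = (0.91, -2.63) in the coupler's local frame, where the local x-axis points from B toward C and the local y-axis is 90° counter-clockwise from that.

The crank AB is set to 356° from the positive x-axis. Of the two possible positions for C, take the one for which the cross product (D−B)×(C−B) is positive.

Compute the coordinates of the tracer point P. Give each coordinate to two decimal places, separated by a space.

A=(0,0), D=(8.00,0)
B = A + 3.00·(cos356°, sin356°) = (2.9927, -0.2093)
|BD| = 5.0117
circle(B,4.00) ∩ circle(D,6.00): a=0.5105, h=3.9673
  candidates: C₊=(3.3371,3.7759) cross=19.883; C₋=(3.6684,-4.1518) cross=-19.883
  mode + wants cross > 0 → take C=(3.3371,3.7759) (cross=19.883)
ex = (C−B)/|BC| = (0.0861,0.9963); ey = (-0.9963,0.0861)
P = B + 0.91·ex + -2.63·ey = (5.6913,0.4709)

5.69 0.47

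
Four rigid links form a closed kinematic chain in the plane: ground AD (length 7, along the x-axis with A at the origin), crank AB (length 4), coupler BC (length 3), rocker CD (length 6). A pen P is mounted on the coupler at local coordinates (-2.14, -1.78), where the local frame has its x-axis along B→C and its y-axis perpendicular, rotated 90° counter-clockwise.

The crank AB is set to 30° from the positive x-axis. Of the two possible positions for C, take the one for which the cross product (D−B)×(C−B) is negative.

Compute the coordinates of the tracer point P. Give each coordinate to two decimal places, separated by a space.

4.20 4.69

A=(0,0), D=(7.00,0)
B = A + 4.00·(cos30°, sin30°) = (3.4641, 2.0000)
|BD| = 4.0623
circle(B,3.00) ∩ circle(D,6.00): a=-1.2920, h=2.7075
  candidates: C₊=(3.6725,4.9928) cross=10.999; C₋=(1.0065,0.2795) cross=-10.999
  mode - wants cross < 0 → take C=(1.0065,0.2795) (cross=-10.999)
ex = (C−B)/|BC| = (-0.8192,-0.5735); ey = (0.5735,-0.8192)
P = B + -2.14·ex + -1.78·ey = (4.1963,4.6855)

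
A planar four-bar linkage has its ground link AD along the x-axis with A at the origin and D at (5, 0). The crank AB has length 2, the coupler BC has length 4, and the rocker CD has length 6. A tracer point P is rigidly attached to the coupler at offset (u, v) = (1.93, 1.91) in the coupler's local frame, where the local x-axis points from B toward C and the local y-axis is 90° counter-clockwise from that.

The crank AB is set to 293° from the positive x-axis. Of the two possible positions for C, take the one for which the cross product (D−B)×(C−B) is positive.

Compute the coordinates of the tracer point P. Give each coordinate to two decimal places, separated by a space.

-1.71 -0.76

A=(0,0), D=(5.00,0)
B = A + 2.00·(cos293°, sin293°) = (0.7815, -1.8410)
|BD| = 4.6028
circle(B,4.00) ∩ circle(D,6.00): a=0.1288, h=3.9979
  candidates: C₊=(-0.6996,1.8747) cross=18.401; C₋=(2.4986,-5.4537) cross=-18.401
  mode + wants cross > 0 → take C=(-0.6996,1.8747) (cross=18.401)
ex = (C−B)/|BC| = (-0.3703,0.9289); ey = (-0.9289,-0.3703)
P = B + 1.93·ex + 1.91·ey = (-1.7074,-0.7554)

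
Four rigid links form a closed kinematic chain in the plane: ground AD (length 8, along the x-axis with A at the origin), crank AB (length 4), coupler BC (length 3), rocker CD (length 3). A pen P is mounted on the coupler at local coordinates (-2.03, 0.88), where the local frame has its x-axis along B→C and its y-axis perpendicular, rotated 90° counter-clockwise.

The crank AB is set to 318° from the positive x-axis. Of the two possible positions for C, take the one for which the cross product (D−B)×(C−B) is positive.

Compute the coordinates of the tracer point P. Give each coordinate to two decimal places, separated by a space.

A=(0,0), D=(8.00,0)
B = A + 4.00·(cos318°, sin318°) = (2.9726, -2.6765)
|BD| = 5.6955
circle(B,3.00) ∩ circle(D,3.00): a=2.8478, h=0.9436
  candidates: C₊=(5.0429,-0.5054) cross=5.374; C₋=(5.9297,-2.1711) cross=-5.374
  mode + wants cross > 0 → take C=(5.0429,-0.5054) (cross=5.374)
ex = (C−B)/|BC| = (0.6901,0.7237); ey = (-0.7237,0.6901)
P = B + -2.03·ex + 0.88·ey = (0.9348,-3.5384)

0.93 -3.54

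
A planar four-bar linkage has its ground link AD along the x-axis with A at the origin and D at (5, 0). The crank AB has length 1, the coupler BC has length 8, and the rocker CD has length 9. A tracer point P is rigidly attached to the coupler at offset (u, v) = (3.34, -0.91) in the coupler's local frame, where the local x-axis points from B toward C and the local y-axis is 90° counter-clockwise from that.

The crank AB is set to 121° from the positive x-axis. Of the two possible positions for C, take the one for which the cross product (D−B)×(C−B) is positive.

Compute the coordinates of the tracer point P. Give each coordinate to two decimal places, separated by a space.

A=(0,0), D=(5.00,0)
B = A + 1.00·(cos121°, sin121°) = (-0.5150, 0.8572)
|BD| = 5.5813
circle(B,8.00) ∩ circle(D,9.00): a=1.2677, h=7.8989
  candidates: C₊=(1.9507,8.4677) cross=44.086; C₋=(-0.4755,-7.1427) cross=-44.086
  mode + wants cross > 0 → take C=(1.9507,8.4677) (cross=44.086)
ex = (C−B)/|BC| = (0.3082,0.9513); ey = (-0.9513,0.3082)
P = B + 3.34·ex + -0.91·ey = (1.3801,3.7541)

1.38 3.75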